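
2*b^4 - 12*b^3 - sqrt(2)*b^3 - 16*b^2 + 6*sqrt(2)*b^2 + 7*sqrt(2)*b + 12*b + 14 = (b - 7)*(b - sqrt(2))*(sqrt(2)*b + 1)*(sqrt(2)*b + sqrt(2))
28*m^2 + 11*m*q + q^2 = (4*m + q)*(7*m + q)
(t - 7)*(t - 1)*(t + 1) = t^3 - 7*t^2 - t + 7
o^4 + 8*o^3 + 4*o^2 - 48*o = o*(o - 2)*(o + 4)*(o + 6)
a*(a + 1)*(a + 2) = a^3 + 3*a^2 + 2*a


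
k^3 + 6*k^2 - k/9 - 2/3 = (k - 1/3)*(k + 1/3)*(k + 6)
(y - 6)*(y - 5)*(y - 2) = y^3 - 13*y^2 + 52*y - 60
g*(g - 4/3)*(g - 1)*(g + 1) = g^4 - 4*g^3/3 - g^2 + 4*g/3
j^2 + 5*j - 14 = (j - 2)*(j + 7)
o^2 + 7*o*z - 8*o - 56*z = (o - 8)*(o + 7*z)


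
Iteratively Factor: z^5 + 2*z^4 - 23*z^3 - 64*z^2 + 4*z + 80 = (z + 4)*(z^4 - 2*z^3 - 15*z^2 - 4*z + 20) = (z + 2)*(z + 4)*(z^3 - 4*z^2 - 7*z + 10) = (z + 2)^2*(z + 4)*(z^2 - 6*z + 5) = (z - 1)*(z + 2)^2*(z + 4)*(z - 5)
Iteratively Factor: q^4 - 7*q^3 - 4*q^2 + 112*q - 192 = (q - 4)*(q^3 - 3*q^2 - 16*q + 48) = (q - 4)*(q + 4)*(q^2 - 7*q + 12) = (q - 4)^2*(q + 4)*(q - 3)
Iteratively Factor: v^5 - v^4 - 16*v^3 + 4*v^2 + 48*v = (v)*(v^4 - v^3 - 16*v^2 + 4*v + 48) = v*(v - 2)*(v^3 + v^2 - 14*v - 24) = v*(v - 4)*(v - 2)*(v^2 + 5*v + 6) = v*(v - 4)*(v - 2)*(v + 3)*(v + 2)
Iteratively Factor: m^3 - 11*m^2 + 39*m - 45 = (m - 5)*(m^2 - 6*m + 9) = (m - 5)*(m - 3)*(m - 3)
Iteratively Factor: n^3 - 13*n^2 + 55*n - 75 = (n - 5)*(n^2 - 8*n + 15) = (n - 5)^2*(n - 3)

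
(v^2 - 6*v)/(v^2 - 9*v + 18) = v/(v - 3)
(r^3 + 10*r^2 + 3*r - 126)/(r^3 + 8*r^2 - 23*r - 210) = (r - 3)/(r - 5)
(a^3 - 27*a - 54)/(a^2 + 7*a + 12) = (a^2 - 3*a - 18)/(a + 4)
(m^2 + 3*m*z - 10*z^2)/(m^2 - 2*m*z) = (m + 5*z)/m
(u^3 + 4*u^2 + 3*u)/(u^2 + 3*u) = u + 1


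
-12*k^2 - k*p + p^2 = (-4*k + p)*(3*k + p)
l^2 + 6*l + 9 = (l + 3)^2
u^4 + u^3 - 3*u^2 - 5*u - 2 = (u - 2)*(u + 1)^3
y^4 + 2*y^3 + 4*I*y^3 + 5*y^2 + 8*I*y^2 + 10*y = y*(y + 2)*(y - I)*(y + 5*I)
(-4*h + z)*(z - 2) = -4*h*z + 8*h + z^2 - 2*z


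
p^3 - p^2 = p^2*(p - 1)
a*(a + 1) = a^2 + a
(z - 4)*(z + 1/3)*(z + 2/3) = z^3 - 3*z^2 - 34*z/9 - 8/9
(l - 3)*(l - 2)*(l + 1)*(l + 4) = l^4 - 15*l^2 + 10*l + 24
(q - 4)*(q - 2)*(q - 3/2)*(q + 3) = q^4 - 9*q^3/2 - 11*q^2/2 + 39*q - 36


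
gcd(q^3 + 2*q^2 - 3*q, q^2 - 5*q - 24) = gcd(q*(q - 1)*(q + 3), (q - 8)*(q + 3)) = q + 3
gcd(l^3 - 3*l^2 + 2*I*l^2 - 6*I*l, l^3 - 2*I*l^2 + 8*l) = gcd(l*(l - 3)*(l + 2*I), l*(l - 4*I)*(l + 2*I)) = l^2 + 2*I*l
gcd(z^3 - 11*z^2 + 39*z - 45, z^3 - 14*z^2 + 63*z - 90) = z^2 - 8*z + 15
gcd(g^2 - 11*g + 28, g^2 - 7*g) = g - 7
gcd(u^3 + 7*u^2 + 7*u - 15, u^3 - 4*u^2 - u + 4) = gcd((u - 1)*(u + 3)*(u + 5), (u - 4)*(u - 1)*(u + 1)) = u - 1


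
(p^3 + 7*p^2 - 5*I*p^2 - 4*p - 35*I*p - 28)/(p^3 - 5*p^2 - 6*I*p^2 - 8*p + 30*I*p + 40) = (p^2 + p*(7 - I) - 7*I)/(p^2 - p*(5 + 2*I) + 10*I)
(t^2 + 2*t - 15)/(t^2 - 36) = (t^2 + 2*t - 15)/(t^2 - 36)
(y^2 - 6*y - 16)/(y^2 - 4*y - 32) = (y + 2)/(y + 4)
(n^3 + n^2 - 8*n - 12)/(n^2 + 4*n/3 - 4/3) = 3*(n^2 - n - 6)/(3*n - 2)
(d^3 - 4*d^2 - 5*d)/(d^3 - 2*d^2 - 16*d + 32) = d*(d^2 - 4*d - 5)/(d^3 - 2*d^2 - 16*d + 32)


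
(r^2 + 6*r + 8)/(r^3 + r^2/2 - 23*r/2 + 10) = 2*(r + 2)/(2*r^2 - 7*r + 5)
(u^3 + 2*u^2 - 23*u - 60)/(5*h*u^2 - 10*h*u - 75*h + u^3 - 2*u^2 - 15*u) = (u + 4)/(5*h + u)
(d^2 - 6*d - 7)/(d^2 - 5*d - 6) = (d - 7)/(d - 6)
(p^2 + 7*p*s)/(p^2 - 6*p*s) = (p + 7*s)/(p - 6*s)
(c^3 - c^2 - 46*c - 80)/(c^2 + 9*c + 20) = (c^2 - 6*c - 16)/(c + 4)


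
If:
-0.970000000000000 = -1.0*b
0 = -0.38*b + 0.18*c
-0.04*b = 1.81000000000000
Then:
No Solution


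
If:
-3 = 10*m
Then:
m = -3/10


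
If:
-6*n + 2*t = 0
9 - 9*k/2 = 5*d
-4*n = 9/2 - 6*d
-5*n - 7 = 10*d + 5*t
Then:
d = 31/80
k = 113/72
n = -87/160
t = -261/160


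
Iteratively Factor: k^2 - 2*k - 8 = (k + 2)*(k - 4)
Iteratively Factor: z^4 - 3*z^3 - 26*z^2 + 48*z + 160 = (z + 4)*(z^3 - 7*z^2 + 2*z + 40) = (z - 4)*(z + 4)*(z^2 - 3*z - 10) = (z - 4)*(z + 2)*(z + 4)*(z - 5)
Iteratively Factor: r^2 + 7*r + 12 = (r + 4)*(r + 3)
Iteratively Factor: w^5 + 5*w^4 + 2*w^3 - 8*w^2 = (w + 2)*(w^4 + 3*w^3 - 4*w^2) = (w + 2)*(w + 4)*(w^3 - w^2) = w*(w + 2)*(w + 4)*(w^2 - w) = w*(w - 1)*(w + 2)*(w + 4)*(w)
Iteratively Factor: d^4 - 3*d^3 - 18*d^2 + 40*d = (d - 5)*(d^3 + 2*d^2 - 8*d) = (d - 5)*(d - 2)*(d^2 + 4*d) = (d - 5)*(d - 2)*(d + 4)*(d)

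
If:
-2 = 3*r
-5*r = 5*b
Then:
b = 2/3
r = -2/3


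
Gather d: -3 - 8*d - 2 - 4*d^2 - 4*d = -4*d^2 - 12*d - 5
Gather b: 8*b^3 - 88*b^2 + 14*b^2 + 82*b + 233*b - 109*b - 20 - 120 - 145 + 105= 8*b^3 - 74*b^2 + 206*b - 180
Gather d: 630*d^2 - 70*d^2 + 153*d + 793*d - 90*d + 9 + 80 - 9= 560*d^2 + 856*d + 80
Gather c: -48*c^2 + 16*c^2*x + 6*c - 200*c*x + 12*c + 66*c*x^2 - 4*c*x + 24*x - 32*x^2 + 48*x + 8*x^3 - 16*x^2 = c^2*(16*x - 48) + c*(66*x^2 - 204*x + 18) + 8*x^3 - 48*x^2 + 72*x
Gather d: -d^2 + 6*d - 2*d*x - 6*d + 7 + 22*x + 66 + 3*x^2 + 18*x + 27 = -d^2 - 2*d*x + 3*x^2 + 40*x + 100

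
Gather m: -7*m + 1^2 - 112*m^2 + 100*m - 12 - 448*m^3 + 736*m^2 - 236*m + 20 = -448*m^3 + 624*m^2 - 143*m + 9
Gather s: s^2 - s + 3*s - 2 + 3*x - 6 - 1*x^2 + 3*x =s^2 + 2*s - x^2 + 6*x - 8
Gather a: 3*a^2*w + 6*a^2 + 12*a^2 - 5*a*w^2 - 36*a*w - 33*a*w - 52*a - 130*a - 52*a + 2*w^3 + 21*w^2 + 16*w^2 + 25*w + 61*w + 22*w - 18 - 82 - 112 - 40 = a^2*(3*w + 18) + a*(-5*w^2 - 69*w - 234) + 2*w^3 + 37*w^2 + 108*w - 252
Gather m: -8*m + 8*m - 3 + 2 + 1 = 0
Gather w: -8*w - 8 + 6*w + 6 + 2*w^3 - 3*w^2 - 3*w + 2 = 2*w^3 - 3*w^2 - 5*w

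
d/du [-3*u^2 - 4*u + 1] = -6*u - 4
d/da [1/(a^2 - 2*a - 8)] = 2*(1 - a)/(-a^2 + 2*a + 8)^2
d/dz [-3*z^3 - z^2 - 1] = z*(-9*z - 2)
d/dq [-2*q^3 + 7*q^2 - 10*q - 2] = -6*q^2 + 14*q - 10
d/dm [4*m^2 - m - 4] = 8*m - 1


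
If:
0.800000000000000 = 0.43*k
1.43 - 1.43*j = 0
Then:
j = 1.00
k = 1.86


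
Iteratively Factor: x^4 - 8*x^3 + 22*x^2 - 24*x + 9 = (x - 3)*(x^3 - 5*x^2 + 7*x - 3) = (x - 3)*(x - 1)*(x^2 - 4*x + 3) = (x - 3)^2*(x - 1)*(x - 1)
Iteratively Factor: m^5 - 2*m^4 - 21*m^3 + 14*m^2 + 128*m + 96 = (m - 4)*(m^4 + 2*m^3 - 13*m^2 - 38*m - 24) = (m - 4)*(m + 1)*(m^3 + m^2 - 14*m - 24) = (m - 4)^2*(m + 1)*(m^2 + 5*m + 6) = (m - 4)^2*(m + 1)*(m + 2)*(m + 3)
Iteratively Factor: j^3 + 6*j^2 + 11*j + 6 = (j + 2)*(j^2 + 4*j + 3) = (j + 2)*(j + 3)*(j + 1)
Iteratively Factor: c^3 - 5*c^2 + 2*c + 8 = (c - 2)*(c^2 - 3*c - 4) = (c - 2)*(c + 1)*(c - 4)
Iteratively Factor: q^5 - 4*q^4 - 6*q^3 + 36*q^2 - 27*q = (q - 1)*(q^4 - 3*q^3 - 9*q^2 + 27*q) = (q - 3)*(q - 1)*(q^3 - 9*q) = q*(q - 3)*(q - 1)*(q^2 - 9) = q*(q - 3)^2*(q - 1)*(q + 3)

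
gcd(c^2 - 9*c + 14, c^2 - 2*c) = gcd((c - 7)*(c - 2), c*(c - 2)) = c - 2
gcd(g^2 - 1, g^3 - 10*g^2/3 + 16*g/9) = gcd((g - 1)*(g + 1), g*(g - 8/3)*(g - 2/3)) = 1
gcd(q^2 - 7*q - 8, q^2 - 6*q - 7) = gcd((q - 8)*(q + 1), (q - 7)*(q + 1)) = q + 1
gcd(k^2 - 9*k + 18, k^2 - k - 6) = k - 3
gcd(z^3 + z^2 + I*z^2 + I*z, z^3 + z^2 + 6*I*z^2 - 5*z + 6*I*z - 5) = z^2 + z*(1 + I) + I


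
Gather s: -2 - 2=-4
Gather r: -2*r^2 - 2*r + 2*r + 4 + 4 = 8 - 2*r^2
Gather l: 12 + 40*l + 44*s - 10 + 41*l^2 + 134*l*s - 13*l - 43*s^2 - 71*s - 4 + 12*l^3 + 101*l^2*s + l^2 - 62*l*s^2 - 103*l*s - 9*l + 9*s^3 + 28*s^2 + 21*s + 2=12*l^3 + l^2*(101*s + 42) + l*(-62*s^2 + 31*s + 18) + 9*s^3 - 15*s^2 - 6*s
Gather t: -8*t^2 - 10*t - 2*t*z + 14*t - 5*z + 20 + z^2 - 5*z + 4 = -8*t^2 + t*(4 - 2*z) + z^2 - 10*z + 24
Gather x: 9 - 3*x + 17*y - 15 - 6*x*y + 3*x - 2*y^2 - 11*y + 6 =-6*x*y - 2*y^2 + 6*y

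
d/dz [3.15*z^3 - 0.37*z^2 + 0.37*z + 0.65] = 9.45*z^2 - 0.74*z + 0.37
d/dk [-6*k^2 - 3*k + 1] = -12*k - 3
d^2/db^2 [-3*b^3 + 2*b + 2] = -18*b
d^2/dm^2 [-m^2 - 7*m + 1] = -2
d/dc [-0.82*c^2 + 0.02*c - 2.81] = 0.02 - 1.64*c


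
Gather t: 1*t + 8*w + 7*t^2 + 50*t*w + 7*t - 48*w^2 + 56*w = 7*t^2 + t*(50*w + 8) - 48*w^2 + 64*w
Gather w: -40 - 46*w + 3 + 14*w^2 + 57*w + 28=14*w^2 + 11*w - 9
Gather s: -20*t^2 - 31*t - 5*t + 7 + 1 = -20*t^2 - 36*t + 8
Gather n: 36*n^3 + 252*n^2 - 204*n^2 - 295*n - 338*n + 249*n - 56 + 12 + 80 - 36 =36*n^3 + 48*n^2 - 384*n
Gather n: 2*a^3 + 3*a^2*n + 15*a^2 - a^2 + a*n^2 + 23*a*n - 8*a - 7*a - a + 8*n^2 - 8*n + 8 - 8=2*a^3 + 14*a^2 - 16*a + n^2*(a + 8) + n*(3*a^2 + 23*a - 8)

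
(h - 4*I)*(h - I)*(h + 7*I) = h^3 + 2*I*h^2 + 31*h - 28*I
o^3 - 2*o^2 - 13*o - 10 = (o - 5)*(o + 1)*(o + 2)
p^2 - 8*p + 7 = (p - 7)*(p - 1)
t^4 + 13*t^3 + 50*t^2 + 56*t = t*(t + 2)*(t + 4)*(t + 7)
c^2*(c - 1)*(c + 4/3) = c^4 + c^3/3 - 4*c^2/3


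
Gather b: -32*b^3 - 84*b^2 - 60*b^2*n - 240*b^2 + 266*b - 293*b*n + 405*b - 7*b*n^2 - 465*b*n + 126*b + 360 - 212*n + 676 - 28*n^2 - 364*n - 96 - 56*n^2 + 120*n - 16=-32*b^3 + b^2*(-60*n - 324) + b*(-7*n^2 - 758*n + 797) - 84*n^2 - 456*n + 924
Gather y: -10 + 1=-9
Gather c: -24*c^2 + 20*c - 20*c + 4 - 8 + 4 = -24*c^2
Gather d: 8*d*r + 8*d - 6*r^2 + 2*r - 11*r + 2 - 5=d*(8*r + 8) - 6*r^2 - 9*r - 3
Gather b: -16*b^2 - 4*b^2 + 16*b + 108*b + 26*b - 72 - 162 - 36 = -20*b^2 + 150*b - 270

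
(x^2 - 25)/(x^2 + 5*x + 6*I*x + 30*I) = (x - 5)/(x + 6*I)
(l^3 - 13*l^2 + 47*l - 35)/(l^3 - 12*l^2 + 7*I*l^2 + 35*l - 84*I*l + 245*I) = (l - 1)/(l + 7*I)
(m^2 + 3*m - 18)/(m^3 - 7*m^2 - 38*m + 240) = (m - 3)/(m^2 - 13*m + 40)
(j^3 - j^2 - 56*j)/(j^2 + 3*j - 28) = j*(j - 8)/(j - 4)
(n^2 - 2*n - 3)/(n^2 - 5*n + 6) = (n + 1)/(n - 2)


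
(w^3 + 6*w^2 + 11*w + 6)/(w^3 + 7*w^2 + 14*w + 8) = (w + 3)/(w + 4)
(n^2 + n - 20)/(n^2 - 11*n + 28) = (n + 5)/(n - 7)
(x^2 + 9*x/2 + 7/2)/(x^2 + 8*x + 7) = (x + 7/2)/(x + 7)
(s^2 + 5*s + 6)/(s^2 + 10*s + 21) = (s + 2)/(s + 7)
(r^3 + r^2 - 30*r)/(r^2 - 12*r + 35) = r*(r + 6)/(r - 7)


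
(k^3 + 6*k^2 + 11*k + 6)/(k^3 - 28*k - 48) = (k^2 + 4*k + 3)/(k^2 - 2*k - 24)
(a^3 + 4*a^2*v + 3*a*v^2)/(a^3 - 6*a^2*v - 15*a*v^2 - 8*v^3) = a*(-a - 3*v)/(-a^2 + 7*a*v + 8*v^2)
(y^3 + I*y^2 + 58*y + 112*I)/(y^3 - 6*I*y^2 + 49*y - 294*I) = (y^2 - 6*I*y + 16)/(y^2 - 13*I*y - 42)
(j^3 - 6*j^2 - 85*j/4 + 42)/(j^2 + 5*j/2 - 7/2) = (j^2 - 19*j/2 + 12)/(j - 1)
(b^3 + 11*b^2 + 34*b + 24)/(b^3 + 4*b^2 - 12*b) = (b^2 + 5*b + 4)/(b*(b - 2))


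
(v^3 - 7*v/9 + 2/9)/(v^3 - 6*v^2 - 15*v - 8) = (v^2 - v + 2/9)/(v^2 - 7*v - 8)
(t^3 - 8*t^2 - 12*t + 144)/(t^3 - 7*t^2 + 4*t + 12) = (t^2 - 2*t - 24)/(t^2 - t - 2)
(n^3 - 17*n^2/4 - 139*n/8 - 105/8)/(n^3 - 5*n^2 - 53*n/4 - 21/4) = (4*n + 5)/(2*(2*n + 1))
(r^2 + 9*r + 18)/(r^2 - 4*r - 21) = (r + 6)/(r - 7)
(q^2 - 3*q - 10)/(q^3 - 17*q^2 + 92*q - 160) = (q + 2)/(q^2 - 12*q + 32)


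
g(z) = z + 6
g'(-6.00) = 1.00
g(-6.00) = 0.00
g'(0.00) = 1.00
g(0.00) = 6.00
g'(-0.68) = 1.00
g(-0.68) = 5.32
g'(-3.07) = 1.00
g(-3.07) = 2.93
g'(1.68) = 1.00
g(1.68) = 7.68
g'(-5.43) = 1.00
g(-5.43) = 0.57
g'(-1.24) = 1.00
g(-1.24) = 4.76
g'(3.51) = 1.00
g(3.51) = 9.51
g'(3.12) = 1.00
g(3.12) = 9.12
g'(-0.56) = 1.00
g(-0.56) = 5.44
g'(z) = 1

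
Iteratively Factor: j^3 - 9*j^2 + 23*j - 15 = (j - 1)*(j^2 - 8*j + 15) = (j - 5)*(j - 1)*(j - 3)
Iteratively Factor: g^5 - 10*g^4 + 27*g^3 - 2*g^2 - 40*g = (g - 2)*(g^4 - 8*g^3 + 11*g^2 + 20*g) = (g - 5)*(g - 2)*(g^3 - 3*g^2 - 4*g) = (g - 5)*(g - 2)*(g + 1)*(g^2 - 4*g) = (g - 5)*(g - 4)*(g - 2)*(g + 1)*(g)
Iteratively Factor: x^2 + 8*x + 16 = (x + 4)*(x + 4)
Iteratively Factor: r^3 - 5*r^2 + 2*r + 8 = (r - 2)*(r^2 - 3*r - 4) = (r - 4)*(r - 2)*(r + 1)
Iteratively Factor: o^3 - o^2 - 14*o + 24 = (o - 2)*(o^2 + o - 12) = (o - 2)*(o + 4)*(o - 3)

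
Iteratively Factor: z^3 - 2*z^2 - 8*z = (z + 2)*(z^2 - 4*z) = (z - 4)*(z + 2)*(z)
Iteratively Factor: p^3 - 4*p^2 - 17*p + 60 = (p + 4)*(p^2 - 8*p + 15) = (p - 3)*(p + 4)*(p - 5)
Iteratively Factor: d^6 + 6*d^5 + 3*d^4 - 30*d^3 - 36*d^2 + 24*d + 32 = (d + 1)*(d^5 + 5*d^4 - 2*d^3 - 28*d^2 - 8*d + 32) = (d + 1)*(d + 4)*(d^4 + d^3 - 6*d^2 - 4*d + 8) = (d + 1)*(d + 2)*(d + 4)*(d^3 - d^2 - 4*d + 4) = (d + 1)*(d + 2)^2*(d + 4)*(d^2 - 3*d + 2) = (d - 2)*(d + 1)*(d + 2)^2*(d + 4)*(d - 1)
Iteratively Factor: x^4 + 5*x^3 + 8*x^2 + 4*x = (x)*(x^3 + 5*x^2 + 8*x + 4) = x*(x + 2)*(x^2 + 3*x + 2) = x*(x + 2)^2*(x + 1)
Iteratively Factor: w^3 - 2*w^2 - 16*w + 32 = (w + 4)*(w^2 - 6*w + 8) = (w - 2)*(w + 4)*(w - 4)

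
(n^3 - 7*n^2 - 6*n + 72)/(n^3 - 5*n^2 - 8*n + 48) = (n - 6)/(n - 4)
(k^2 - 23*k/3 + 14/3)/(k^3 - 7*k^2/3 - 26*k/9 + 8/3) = 3*(k - 7)/(3*k^2 - 5*k - 12)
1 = 1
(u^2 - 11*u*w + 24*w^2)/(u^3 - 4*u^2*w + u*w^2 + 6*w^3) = (u - 8*w)/(u^2 - u*w - 2*w^2)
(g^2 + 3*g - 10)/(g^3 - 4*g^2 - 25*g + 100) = (g - 2)/(g^2 - 9*g + 20)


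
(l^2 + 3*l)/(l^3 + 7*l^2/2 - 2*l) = 2*(l + 3)/(2*l^2 + 7*l - 4)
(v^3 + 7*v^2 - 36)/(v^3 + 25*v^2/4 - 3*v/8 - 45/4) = 8*(v^2 + v - 6)/(8*v^2 + 2*v - 15)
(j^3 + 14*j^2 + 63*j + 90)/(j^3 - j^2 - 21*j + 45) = (j^2 + 9*j + 18)/(j^2 - 6*j + 9)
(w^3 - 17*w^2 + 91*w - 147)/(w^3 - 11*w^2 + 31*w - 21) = (w - 7)/(w - 1)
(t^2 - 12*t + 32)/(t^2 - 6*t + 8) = (t - 8)/(t - 2)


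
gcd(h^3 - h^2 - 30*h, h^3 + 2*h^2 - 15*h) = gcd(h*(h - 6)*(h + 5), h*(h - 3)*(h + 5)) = h^2 + 5*h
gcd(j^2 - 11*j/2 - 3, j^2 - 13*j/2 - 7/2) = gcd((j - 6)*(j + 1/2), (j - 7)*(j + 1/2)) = j + 1/2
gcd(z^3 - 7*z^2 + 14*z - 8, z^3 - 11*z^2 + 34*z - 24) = z^2 - 5*z + 4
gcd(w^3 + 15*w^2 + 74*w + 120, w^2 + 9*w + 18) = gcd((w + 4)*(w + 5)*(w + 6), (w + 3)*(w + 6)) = w + 6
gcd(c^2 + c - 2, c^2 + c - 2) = c^2 + c - 2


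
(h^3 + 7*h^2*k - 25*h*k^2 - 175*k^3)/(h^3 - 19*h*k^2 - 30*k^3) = (h^2 + 12*h*k + 35*k^2)/(h^2 + 5*h*k + 6*k^2)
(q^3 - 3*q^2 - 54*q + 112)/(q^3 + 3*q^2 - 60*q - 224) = (q - 2)/(q + 4)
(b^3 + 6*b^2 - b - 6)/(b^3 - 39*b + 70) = (b^3 + 6*b^2 - b - 6)/(b^3 - 39*b + 70)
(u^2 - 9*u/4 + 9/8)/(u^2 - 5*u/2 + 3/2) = (u - 3/4)/(u - 1)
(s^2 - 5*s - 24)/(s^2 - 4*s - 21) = (s - 8)/(s - 7)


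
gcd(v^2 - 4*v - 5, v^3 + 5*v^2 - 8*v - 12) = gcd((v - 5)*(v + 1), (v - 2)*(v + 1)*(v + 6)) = v + 1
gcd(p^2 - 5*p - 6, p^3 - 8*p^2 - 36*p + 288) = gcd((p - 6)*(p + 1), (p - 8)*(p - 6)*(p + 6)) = p - 6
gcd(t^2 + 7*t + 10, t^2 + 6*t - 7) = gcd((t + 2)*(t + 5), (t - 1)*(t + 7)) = 1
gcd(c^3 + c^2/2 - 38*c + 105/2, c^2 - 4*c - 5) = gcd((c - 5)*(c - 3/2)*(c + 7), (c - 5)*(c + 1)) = c - 5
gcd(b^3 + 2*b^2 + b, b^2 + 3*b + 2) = b + 1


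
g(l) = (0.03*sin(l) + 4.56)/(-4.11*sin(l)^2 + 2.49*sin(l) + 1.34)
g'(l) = (8.22*sin(l)*cos(l) - 2.49*cos(l))*(0.03*sin(l) + 4.56)/(-4.11*sin(l)^2 + 2.49*sin(l) + 1.34)^2 + 0.03*cos(l)/(-4.11*sin(l)^2 + 2.49*sin(l) + 1.34)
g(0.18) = 2.76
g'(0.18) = -1.65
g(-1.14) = -1.05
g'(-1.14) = -1.01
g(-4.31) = 30.29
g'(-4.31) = -397.48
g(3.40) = 10.46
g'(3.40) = 106.55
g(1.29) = -74.15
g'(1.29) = 1795.35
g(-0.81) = -1.73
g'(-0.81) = -3.86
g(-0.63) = -2.92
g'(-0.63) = -11.17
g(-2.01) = -1.06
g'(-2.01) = 1.05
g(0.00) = 3.40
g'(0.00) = -6.30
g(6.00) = 14.08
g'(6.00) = -199.96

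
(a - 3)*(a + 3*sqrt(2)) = a^2 - 3*a + 3*sqrt(2)*a - 9*sqrt(2)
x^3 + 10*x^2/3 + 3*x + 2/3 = (x + 1/3)*(x + 1)*(x + 2)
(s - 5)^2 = s^2 - 10*s + 25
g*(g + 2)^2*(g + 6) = g^4 + 10*g^3 + 28*g^2 + 24*g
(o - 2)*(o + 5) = o^2 + 3*o - 10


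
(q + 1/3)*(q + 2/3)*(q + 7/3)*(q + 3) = q^4 + 19*q^3/3 + 113*q^2/9 + 221*q/27 + 14/9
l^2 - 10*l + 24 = (l - 6)*(l - 4)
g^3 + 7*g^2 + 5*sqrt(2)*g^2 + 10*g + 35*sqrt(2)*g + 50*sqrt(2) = (g + 2)*(g + 5)*(g + 5*sqrt(2))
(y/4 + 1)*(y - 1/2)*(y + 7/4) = y^3/4 + 21*y^2/16 + 33*y/32 - 7/8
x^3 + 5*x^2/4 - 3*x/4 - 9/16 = (x - 3/4)*(x + 1/2)*(x + 3/2)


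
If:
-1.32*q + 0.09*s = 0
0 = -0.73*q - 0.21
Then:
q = -0.29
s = -4.22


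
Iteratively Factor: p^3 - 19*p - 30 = (p - 5)*(p^2 + 5*p + 6) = (p - 5)*(p + 3)*(p + 2)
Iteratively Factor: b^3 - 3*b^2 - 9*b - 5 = (b + 1)*(b^2 - 4*b - 5) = (b - 5)*(b + 1)*(b + 1)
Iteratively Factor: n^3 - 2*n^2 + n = (n - 1)*(n^2 - n) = (n - 1)^2*(n)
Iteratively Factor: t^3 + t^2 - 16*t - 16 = (t - 4)*(t^2 + 5*t + 4) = (t - 4)*(t + 4)*(t + 1)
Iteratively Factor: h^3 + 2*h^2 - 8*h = (h)*(h^2 + 2*h - 8) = h*(h + 4)*(h - 2)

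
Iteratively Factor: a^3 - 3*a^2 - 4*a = (a + 1)*(a^2 - 4*a) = a*(a + 1)*(a - 4)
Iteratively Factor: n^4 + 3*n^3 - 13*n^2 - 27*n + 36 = (n + 4)*(n^3 - n^2 - 9*n + 9) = (n + 3)*(n + 4)*(n^2 - 4*n + 3) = (n - 3)*(n + 3)*(n + 4)*(n - 1)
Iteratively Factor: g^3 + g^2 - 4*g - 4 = (g - 2)*(g^2 + 3*g + 2) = (g - 2)*(g + 1)*(g + 2)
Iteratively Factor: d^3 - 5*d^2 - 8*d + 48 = (d - 4)*(d^2 - d - 12) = (d - 4)*(d + 3)*(d - 4)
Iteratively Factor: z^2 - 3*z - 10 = (z - 5)*(z + 2)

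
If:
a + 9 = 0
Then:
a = -9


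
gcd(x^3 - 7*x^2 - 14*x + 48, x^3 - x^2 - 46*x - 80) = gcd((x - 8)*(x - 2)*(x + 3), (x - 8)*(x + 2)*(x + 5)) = x - 8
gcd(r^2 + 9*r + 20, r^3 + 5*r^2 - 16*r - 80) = r^2 + 9*r + 20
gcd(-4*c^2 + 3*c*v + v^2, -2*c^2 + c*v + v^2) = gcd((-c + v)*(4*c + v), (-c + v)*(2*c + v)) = -c + v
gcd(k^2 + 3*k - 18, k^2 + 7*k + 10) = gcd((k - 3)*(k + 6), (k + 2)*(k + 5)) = 1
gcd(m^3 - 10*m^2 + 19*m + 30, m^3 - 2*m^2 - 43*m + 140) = m - 5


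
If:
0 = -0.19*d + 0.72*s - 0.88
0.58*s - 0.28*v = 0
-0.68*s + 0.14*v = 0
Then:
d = -4.63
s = 0.00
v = 0.00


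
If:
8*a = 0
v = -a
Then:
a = 0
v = 0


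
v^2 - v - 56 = (v - 8)*(v + 7)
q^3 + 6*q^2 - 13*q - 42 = (q - 3)*(q + 2)*(q + 7)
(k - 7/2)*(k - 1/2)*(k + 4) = k^3 - 57*k/4 + 7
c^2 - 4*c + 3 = (c - 3)*(c - 1)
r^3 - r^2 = r^2*(r - 1)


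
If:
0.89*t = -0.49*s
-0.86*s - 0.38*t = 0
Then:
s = 0.00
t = 0.00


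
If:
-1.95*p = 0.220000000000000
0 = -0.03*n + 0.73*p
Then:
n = -2.75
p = -0.11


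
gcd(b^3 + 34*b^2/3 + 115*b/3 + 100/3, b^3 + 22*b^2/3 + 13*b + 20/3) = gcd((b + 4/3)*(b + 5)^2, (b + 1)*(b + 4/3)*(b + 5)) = b^2 + 19*b/3 + 20/3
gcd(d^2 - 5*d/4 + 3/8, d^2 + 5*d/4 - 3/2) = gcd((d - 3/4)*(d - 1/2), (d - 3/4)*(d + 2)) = d - 3/4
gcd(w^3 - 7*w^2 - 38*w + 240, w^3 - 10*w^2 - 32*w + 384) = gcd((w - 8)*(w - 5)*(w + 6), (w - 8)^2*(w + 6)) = w^2 - 2*w - 48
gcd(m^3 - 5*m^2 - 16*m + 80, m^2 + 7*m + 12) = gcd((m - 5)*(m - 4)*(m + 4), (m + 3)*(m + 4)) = m + 4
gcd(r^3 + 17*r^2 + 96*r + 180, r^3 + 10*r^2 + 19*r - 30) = r^2 + 11*r + 30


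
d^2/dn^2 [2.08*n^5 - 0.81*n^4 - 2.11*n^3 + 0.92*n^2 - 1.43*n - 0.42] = 41.6*n^3 - 9.72*n^2 - 12.66*n + 1.84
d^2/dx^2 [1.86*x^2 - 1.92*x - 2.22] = 3.72000000000000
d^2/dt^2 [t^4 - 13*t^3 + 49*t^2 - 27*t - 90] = 12*t^2 - 78*t + 98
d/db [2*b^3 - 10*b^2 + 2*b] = 6*b^2 - 20*b + 2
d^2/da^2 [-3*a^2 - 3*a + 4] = -6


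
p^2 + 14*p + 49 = (p + 7)^2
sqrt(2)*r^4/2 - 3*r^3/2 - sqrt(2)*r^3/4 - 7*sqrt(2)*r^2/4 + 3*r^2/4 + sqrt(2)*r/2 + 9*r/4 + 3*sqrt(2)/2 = (r/2 + 1/2)*(r - 3/2)*(r - 2*sqrt(2))*(sqrt(2)*r + 1)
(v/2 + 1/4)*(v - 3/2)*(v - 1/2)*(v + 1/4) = v^4/2 - 5*v^3/8 - 5*v^2/16 + 5*v/32 + 3/64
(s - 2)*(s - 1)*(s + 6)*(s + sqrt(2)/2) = s^4 + sqrt(2)*s^3/2 + 3*s^3 - 16*s^2 + 3*sqrt(2)*s^2/2 - 8*sqrt(2)*s + 12*s + 6*sqrt(2)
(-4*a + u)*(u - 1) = -4*a*u + 4*a + u^2 - u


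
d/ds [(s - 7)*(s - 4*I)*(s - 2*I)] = 3*s^2 + s*(-14 - 12*I) - 8 + 42*I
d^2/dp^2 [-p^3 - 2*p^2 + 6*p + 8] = -6*p - 4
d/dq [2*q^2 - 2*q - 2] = 4*q - 2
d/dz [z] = 1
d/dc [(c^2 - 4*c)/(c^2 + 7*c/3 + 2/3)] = 3*(19*c^2 + 4*c - 8)/(9*c^4 + 42*c^3 + 61*c^2 + 28*c + 4)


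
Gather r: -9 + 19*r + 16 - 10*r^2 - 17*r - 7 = -10*r^2 + 2*r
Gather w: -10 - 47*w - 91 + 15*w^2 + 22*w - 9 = 15*w^2 - 25*w - 110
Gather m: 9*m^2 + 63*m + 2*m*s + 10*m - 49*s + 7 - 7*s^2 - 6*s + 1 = 9*m^2 + m*(2*s + 73) - 7*s^2 - 55*s + 8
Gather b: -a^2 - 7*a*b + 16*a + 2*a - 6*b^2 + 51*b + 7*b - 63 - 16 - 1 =-a^2 + 18*a - 6*b^2 + b*(58 - 7*a) - 80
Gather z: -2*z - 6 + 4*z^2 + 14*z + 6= 4*z^2 + 12*z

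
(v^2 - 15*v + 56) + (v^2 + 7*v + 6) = 2*v^2 - 8*v + 62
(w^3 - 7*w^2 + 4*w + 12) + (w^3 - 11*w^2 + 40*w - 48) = 2*w^3 - 18*w^2 + 44*w - 36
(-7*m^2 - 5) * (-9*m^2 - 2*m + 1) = 63*m^4 + 14*m^3 + 38*m^2 + 10*m - 5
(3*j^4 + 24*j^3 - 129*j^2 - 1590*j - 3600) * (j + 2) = 3*j^5 + 30*j^4 - 81*j^3 - 1848*j^2 - 6780*j - 7200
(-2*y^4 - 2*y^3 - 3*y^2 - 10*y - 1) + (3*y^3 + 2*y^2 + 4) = -2*y^4 + y^3 - y^2 - 10*y + 3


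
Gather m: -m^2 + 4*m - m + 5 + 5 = -m^2 + 3*m + 10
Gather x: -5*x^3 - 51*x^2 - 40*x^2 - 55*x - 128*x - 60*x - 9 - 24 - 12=-5*x^3 - 91*x^2 - 243*x - 45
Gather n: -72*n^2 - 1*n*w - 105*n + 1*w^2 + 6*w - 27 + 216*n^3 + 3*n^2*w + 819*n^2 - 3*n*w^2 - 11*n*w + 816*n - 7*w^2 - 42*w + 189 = 216*n^3 + n^2*(3*w + 747) + n*(-3*w^2 - 12*w + 711) - 6*w^2 - 36*w + 162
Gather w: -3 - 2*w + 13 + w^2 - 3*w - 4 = w^2 - 5*w + 6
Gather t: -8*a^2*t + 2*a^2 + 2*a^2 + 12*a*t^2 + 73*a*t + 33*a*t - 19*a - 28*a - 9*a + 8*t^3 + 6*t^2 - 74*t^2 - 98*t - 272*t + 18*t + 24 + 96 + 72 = 4*a^2 - 56*a + 8*t^3 + t^2*(12*a - 68) + t*(-8*a^2 + 106*a - 352) + 192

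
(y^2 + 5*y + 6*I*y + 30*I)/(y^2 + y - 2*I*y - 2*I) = (y^2 + y*(5 + 6*I) + 30*I)/(y^2 + y*(1 - 2*I) - 2*I)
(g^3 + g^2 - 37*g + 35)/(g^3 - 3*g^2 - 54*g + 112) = (g^2 - 6*g + 5)/(g^2 - 10*g + 16)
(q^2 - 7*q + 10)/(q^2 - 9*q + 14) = (q - 5)/(q - 7)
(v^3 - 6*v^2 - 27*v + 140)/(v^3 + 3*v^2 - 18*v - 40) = (v - 7)/(v + 2)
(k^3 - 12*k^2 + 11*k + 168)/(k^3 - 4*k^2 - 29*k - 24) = (k - 7)/(k + 1)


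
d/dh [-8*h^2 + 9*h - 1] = 9 - 16*h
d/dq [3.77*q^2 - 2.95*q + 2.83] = 7.54*q - 2.95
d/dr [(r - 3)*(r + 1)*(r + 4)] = 3*r^2 + 4*r - 11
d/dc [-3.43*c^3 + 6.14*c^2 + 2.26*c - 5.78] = -10.29*c^2 + 12.28*c + 2.26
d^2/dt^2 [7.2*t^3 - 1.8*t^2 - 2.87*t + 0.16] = 43.2*t - 3.6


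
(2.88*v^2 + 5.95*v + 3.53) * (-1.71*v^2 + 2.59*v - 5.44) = -4.9248*v^4 - 2.7153*v^3 - 6.293*v^2 - 23.2253*v - 19.2032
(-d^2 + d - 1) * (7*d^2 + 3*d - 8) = -7*d^4 + 4*d^3 + 4*d^2 - 11*d + 8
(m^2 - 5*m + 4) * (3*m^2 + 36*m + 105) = 3*m^4 + 21*m^3 - 63*m^2 - 381*m + 420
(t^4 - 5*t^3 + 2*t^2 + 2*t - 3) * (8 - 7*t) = -7*t^5 + 43*t^4 - 54*t^3 + 2*t^2 + 37*t - 24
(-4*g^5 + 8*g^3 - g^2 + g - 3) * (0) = 0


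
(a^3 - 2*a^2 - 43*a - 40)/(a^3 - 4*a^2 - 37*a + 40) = (a + 1)/(a - 1)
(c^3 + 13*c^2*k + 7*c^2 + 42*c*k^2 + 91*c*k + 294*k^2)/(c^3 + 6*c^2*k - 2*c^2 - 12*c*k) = (c^2 + 7*c*k + 7*c + 49*k)/(c*(c - 2))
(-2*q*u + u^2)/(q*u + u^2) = (-2*q + u)/(q + u)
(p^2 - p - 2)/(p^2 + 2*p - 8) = (p + 1)/(p + 4)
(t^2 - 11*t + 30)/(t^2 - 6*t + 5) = (t - 6)/(t - 1)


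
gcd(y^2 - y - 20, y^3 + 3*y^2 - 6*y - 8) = y + 4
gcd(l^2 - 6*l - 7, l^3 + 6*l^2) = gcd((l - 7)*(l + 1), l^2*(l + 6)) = 1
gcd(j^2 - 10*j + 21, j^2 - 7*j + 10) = 1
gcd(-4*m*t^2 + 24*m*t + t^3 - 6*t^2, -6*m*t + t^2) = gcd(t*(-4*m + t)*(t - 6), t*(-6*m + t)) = t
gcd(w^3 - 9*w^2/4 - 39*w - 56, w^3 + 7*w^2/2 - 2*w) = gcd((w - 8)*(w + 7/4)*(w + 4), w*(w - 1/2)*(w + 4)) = w + 4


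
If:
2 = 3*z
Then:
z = 2/3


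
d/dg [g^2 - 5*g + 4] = 2*g - 5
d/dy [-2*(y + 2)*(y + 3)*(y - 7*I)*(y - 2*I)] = -8*y^3 + y^2*(-30 + 54*I) + y*(32 + 180*I) + 140 + 108*I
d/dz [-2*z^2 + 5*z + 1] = 5 - 4*z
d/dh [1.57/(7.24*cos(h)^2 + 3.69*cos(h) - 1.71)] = (22.7336*cos(h) + 5.7933)*sin(h)/(7.24*cos(h)^2 + 3.69*cos(h) - 1.71)^2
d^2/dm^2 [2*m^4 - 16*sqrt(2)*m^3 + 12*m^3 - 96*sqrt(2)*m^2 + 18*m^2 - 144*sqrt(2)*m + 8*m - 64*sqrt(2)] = 24*m^2 - 96*sqrt(2)*m + 72*m - 192*sqrt(2) + 36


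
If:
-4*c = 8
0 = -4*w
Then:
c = -2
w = 0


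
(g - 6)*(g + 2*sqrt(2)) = g^2 - 6*g + 2*sqrt(2)*g - 12*sqrt(2)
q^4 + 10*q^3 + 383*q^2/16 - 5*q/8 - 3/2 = (q - 1/4)*(q + 1/4)*(q + 4)*(q + 6)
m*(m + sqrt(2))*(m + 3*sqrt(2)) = m^3 + 4*sqrt(2)*m^2 + 6*m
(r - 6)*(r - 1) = r^2 - 7*r + 6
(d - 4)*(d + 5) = d^2 + d - 20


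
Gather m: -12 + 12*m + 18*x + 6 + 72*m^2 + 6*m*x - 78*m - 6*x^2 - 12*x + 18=72*m^2 + m*(6*x - 66) - 6*x^2 + 6*x + 12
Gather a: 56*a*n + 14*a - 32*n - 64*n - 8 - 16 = a*(56*n + 14) - 96*n - 24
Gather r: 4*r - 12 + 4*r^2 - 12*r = 4*r^2 - 8*r - 12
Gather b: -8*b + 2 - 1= 1 - 8*b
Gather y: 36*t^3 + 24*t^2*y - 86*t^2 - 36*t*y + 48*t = 36*t^3 - 86*t^2 + 48*t + y*(24*t^2 - 36*t)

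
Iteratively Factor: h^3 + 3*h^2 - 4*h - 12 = (h + 3)*(h^2 - 4) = (h + 2)*(h + 3)*(h - 2)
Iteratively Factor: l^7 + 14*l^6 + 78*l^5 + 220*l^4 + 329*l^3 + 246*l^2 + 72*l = (l + 4)*(l^6 + 10*l^5 + 38*l^4 + 68*l^3 + 57*l^2 + 18*l) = l*(l + 4)*(l^5 + 10*l^4 + 38*l^3 + 68*l^2 + 57*l + 18) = l*(l + 2)*(l + 4)*(l^4 + 8*l^3 + 22*l^2 + 24*l + 9) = l*(l + 1)*(l + 2)*(l + 4)*(l^3 + 7*l^2 + 15*l + 9) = l*(l + 1)*(l + 2)*(l + 3)*(l + 4)*(l^2 + 4*l + 3) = l*(l + 1)^2*(l + 2)*(l + 3)*(l + 4)*(l + 3)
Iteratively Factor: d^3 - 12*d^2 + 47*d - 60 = (d - 5)*(d^2 - 7*d + 12) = (d - 5)*(d - 3)*(d - 4)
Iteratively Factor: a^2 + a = (a)*(a + 1)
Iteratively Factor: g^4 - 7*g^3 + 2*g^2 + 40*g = (g - 5)*(g^3 - 2*g^2 - 8*g) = (g - 5)*(g - 4)*(g^2 + 2*g) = g*(g - 5)*(g - 4)*(g + 2)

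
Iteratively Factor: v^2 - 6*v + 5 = (v - 5)*(v - 1)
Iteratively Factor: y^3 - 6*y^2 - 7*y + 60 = (y - 4)*(y^2 - 2*y - 15) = (y - 5)*(y - 4)*(y + 3)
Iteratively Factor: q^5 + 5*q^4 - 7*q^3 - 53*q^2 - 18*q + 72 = (q + 4)*(q^4 + q^3 - 11*q^2 - 9*q + 18) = (q + 2)*(q + 4)*(q^3 - q^2 - 9*q + 9) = (q - 3)*(q + 2)*(q + 4)*(q^2 + 2*q - 3) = (q - 3)*(q - 1)*(q + 2)*(q + 4)*(q + 3)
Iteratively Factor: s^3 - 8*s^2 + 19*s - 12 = (s - 4)*(s^2 - 4*s + 3) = (s - 4)*(s - 3)*(s - 1)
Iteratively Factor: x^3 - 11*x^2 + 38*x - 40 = (x - 2)*(x^2 - 9*x + 20) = (x - 5)*(x - 2)*(x - 4)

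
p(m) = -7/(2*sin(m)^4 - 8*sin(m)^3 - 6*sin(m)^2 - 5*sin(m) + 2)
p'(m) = -7*(-8*sin(m)^3*cos(m) + 24*sin(m)^2*cos(m) + 12*sin(m)*cos(m) + 5*cos(m))/(2*sin(m)^4 - 8*sin(m)^3 - 6*sin(m)^2 - 5*sin(m) + 2)^2 = 7*(8*sin(m)^3 - 24*sin(m)^2 - 12*sin(m) - 5)*cos(m)/(-2*sin(m)^4 + 8*sin(m)^3 + 6*sin(m)^2 + 5*sin(m) - 2)^2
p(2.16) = 0.70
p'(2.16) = 1.06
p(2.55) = 1.82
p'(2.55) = 6.97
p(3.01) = -5.72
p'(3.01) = 32.33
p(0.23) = -15.25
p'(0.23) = -287.69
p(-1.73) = -0.65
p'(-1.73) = 0.24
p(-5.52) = 1.08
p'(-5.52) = -2.64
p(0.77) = 1.06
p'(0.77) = -2.56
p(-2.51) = -1.47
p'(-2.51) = 1.99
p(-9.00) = -1.91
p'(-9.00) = 2.23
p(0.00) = -3.50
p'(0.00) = -8.75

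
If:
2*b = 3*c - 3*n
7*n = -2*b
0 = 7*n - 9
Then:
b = -9/2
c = -12/7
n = 9/7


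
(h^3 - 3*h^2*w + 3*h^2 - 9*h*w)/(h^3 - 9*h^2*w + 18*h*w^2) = (-h - 3)/(-h + 6*w)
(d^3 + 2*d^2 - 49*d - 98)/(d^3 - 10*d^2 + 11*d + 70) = (d + 7)/(d - 5)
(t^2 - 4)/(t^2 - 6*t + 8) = (t + 2)/(t - 4)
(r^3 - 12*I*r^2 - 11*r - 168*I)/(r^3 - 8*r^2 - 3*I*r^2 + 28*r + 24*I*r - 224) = (r^2 - 5*I*r + 24)/(r^2 + 4*r*(-2 + I) - 32*I)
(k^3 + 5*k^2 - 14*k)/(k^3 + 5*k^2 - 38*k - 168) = k*(k - 2)/(k^2 - 2*k - 24)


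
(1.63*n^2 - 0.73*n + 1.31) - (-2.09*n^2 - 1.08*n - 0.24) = 3.72*n^2 + 0.35*n + 1.55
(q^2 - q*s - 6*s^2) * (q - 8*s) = q^3 - 9*q^2*s + 2*q*s^2 + 48*s^3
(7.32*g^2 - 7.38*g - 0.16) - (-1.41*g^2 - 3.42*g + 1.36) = 8.73*g^2 - 3.96*g - 1.52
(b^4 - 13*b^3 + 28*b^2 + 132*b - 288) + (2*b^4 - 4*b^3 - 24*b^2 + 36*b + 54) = 3*b^4 - 17*b^3 + 4*b^2 + 168*b - 234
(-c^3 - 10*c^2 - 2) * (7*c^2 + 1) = -7*c^5 - 70*c^4 - c^3 - 24*c^2 - 2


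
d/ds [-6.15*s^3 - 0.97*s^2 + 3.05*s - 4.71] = -18.45*s^2 - 1.94*s + 3.05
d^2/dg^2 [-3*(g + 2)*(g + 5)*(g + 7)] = -18*g - 84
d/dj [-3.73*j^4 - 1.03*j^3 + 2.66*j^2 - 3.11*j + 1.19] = -14.92*j^3 - 3.09*j^2 + 5.32*j - 3.11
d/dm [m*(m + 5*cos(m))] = -5*m*sin(m) + 2*m + 5*cos(m)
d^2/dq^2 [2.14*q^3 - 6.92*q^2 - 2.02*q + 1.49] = 12.84*q - 13.84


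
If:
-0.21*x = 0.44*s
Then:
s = -0.477272727272727*x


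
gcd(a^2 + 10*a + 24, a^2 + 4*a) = a + 4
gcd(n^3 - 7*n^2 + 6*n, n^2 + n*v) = n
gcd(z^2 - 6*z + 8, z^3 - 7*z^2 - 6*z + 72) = z - 4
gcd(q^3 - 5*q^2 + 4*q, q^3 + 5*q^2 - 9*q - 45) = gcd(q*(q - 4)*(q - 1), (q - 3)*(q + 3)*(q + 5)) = 1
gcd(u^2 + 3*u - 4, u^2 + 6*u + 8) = u + 4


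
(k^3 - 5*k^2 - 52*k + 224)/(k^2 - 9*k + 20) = (k^2 - k - 56)/(k - 5)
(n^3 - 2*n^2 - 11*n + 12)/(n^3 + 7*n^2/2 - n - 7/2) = 2*(n^2 - n - 12)/(2*n^2 + 9*n + 7)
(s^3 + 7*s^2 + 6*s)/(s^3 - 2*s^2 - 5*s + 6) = s*(s^2 + 7*s + 6)/(s^3 - 2*s^2 - 5*s + 6)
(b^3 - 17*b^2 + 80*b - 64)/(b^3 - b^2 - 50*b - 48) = (b^2 - 9*b + 8)/(b^2 + 7*b + 6)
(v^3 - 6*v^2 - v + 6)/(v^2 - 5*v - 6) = v - 1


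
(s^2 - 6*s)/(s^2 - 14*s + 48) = s/(s - 8)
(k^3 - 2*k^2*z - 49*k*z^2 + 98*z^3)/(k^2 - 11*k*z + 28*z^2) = (-k^2 - 5*k*z + 14*z^2)/(-k + 4*z)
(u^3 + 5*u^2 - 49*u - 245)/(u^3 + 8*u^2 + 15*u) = (u^2 - 49)/(u*(u + 3))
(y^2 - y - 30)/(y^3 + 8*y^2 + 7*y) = (y^2 - y - 30)/(y*(y^2 + 8*y + 7))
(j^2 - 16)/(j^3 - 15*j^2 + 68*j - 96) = (j + 4)/(j^2 - 11*j + 24)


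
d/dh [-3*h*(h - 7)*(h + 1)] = -9*h^2 + 36*h + 21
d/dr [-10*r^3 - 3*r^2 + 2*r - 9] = -30*r^2 - 6*r + 2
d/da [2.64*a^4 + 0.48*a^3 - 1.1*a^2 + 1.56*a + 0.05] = 10.56*a^3 + 1.44*a^2 - 2.2*a + 1.56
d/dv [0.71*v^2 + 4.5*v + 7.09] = 1.42*v + 4.5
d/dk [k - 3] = 1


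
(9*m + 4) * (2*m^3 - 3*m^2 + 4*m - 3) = 18*m^4 - 19*m^3 + 24*m^2 - 11*m - 12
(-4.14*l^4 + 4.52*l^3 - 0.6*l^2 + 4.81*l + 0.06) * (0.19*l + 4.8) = -0.7866*l^5 - 19.0132*l^4 + 21.582*l^3 - 1.9661*l^2 + 23.0994*l + 0.288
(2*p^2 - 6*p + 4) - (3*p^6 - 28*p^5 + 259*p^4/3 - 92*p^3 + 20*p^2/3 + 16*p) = -3*p^6 + 28*p^5 - 259*p^4/3 + 92*p^3 - 14*p^2/3 - 22*p + 4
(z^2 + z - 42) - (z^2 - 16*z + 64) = 17*z - 106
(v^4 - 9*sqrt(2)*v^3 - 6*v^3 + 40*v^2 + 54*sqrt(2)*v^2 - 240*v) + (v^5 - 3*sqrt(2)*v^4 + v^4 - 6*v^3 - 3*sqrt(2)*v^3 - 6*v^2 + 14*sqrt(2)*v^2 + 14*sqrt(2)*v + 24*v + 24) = v^5 - 3*sqrt(2)*v^4 + 2*v^4 - 12*sqrt(2)*v^3 - 12*v^3 + 34*v^2 + 68*sqrt(2)*v^2 - 216*v + 14*sqrt(2)*v + 24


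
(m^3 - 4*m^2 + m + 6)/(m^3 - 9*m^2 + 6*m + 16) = (m - 3)/(m - 8)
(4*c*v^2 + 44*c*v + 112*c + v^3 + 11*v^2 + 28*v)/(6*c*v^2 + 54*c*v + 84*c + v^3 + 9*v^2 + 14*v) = (4*c*v + 16*c + v^2 + 4*v)/(6*c*v + 12*c + v^2 + 2*v)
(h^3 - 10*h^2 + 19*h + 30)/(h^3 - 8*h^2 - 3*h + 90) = (h + 1)/(h + 3)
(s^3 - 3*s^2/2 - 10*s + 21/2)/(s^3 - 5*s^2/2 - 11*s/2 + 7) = (s + 3)/(s + 2)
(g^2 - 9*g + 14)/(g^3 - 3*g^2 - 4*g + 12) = (g - 7)/(g^2 - g - 6)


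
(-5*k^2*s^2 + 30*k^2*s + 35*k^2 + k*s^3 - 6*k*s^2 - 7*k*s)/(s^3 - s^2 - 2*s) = k*(-5*k*s + 35*k + s^2 - 7*s)/(s*(s - 2))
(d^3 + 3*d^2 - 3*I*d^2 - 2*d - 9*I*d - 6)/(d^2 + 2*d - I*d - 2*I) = (d^2 + d*(3 - 2*I) - 6*I)/(d + 2)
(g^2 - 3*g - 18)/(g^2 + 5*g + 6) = (g - 6)/(g + 2)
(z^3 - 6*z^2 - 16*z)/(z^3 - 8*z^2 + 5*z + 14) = z*(z^2 - 6*z - 16)/(z^3 - 8*z^2 + 5*z + 14)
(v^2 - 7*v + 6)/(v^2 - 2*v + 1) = (v - 6)/(v - 1)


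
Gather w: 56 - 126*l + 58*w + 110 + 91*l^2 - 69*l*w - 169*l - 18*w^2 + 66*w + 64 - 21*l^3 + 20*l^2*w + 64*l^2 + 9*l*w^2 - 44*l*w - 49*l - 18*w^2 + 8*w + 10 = -21*l^3 + 155*l^2 - 344*l + w^2*(9*l - 36) + w*(20*l^2 - 113*l + 132) + 240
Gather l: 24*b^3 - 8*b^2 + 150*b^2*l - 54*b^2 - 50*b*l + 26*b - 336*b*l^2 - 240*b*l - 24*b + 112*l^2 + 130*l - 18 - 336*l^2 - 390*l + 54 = 24*b^3 - 62*b^2 + 2*b + l^2*(-336*b - 224) + l*(150*b^2 - 290*b - 260) + 36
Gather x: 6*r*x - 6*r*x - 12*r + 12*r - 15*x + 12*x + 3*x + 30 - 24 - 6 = 0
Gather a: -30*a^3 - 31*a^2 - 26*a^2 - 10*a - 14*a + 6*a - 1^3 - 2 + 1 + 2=-30*a^3 - 57*a^2 - 18*a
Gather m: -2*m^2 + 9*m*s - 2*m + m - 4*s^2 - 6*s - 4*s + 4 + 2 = -2*m^2 + m*(9*s - 1) - 4*s^2 - 10*s + 6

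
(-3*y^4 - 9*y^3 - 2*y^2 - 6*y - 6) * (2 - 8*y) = 24*y^5 + 66*y^4 - 2*y^3 + 44*y^2 + 36*y - 12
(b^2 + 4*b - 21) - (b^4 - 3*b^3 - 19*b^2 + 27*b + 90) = -b^4 + 3*b^3 + 20*b^2 - 23*b - 111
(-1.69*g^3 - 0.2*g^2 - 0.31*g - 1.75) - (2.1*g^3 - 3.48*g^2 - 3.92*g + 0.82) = -3.79*g^3 + 3.28*g^2 + 3.61*g - 2.57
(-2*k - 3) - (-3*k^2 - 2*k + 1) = 3*k^2 - 4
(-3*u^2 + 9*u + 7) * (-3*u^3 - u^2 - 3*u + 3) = 9*u^5 - 24*u^4 - 21*u^3 - 43*u^2 + 6*u + 21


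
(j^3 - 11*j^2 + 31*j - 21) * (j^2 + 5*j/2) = j^5 - 17*j^4/2 + 7*j^3/2 + 113*j^2/2 - 105*j/2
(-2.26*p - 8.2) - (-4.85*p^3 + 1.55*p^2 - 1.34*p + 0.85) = 4.85*p^3 - 1.55*p^2 - 0.92*p - 9.05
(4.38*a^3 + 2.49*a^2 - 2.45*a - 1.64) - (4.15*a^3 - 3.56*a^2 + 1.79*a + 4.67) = 0.23*a^3 + 6.05*a^2 - 4.24*a - 6.31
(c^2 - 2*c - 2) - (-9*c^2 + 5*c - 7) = 10*c^2 - 7*c + 5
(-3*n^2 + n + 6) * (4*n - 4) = -12*n^3 + 16*n^2 + 20*n - 24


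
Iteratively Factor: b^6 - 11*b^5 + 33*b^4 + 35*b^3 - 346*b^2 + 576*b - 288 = (b - 3)*(b^5 - 8*b^4 + 9*b^3 + 62*b^2 - 160*b + 96) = (b - 4)*(b - 3)*(b^4 - 4*b^3 - 7*b^2 + 34*b - 24) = (b - 4)*(b - 3)*(b - 1)*(b^3 - 3*b^2 - 10*b + 24) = (b - 4)*(b - 3)*(b - 2)*(b - 1)*(b^2 - b - 12) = (b - 4)*(b - 3)*(b - 2)*(b - 1)*(b + 3)*(b - 4)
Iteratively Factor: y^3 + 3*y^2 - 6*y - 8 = (y + 1)*(y^2 + 2*y - 8) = (y - 2)*(y + 1)*(y + 4)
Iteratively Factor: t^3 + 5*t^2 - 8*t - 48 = (t - 3)*(t^2 + 8*t + 16) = (t - 3)*(t + 4)*(t + 4)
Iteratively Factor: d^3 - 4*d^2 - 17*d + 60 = (d - 5)*(d^2 + d - 12) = (d - 5)*(d + 4)*(d - 3)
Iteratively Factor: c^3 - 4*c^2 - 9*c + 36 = (c - 4)*(c^2 - 9) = (c - 4)*(c - 3)*(c + 3)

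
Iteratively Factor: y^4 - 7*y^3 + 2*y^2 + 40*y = (y + 2)*(y^3 - 9*y^2 + 20*y) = (y - 4)*(y + 2)*(y^2 - 5*y) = y*(y - 4)*(y + 2)*(y - 5)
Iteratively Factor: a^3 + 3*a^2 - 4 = (a - 1)*(a^2 + 4*a + 4) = (a - 1)*(a + 2)*(a + 2)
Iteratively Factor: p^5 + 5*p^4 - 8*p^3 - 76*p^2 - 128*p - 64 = (p + 2)*(p^4 + 3*p^3 - 14*p^2 - 48*p - 32) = (p + 2)*(p + 4)*(p^3 - p^2 - 10*p - 8) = (p + 1)*(p + 2)*(p + 4)*(p^2 - 2*p - 8) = (p - 4)*(p + 1)*(p + 2)*(p + 4)*(p + 2)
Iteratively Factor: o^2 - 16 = (o - 4)*(o + 4)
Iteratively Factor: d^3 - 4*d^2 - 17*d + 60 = (d - 5)*(d^2 + d - 12) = (d - 5)*(d + 4)*(d - 3)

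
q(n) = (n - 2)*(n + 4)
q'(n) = 2*n + 2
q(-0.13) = -8.24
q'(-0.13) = 1.74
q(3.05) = 7.40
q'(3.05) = 8.10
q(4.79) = 24.52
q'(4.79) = 11.58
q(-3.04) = -4.84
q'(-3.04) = -4.08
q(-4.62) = 4.10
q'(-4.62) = -7.24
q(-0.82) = -8.97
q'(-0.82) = 0.36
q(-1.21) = -8.96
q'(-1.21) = -0.42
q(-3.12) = -4.51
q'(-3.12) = -4.24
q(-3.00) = -5.00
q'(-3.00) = -4.00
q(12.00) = 160.00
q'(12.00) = 26.00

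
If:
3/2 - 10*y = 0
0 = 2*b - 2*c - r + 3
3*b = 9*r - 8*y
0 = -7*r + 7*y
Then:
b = 1/20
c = 59/40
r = 3/20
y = 3/20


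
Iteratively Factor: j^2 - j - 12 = (j + 3)*(j - 4)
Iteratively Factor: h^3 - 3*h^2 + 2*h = (h - 1)*(h^2 - 2*h) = (h - 2)*(h - 1)*(h)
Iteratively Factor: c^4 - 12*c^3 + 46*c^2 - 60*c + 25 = (c - 5)*(c^3 - 7*c^2 + 11*c - 5) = (c - 5)^2*(c^2 - 2*c + 1) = (c - 5)^2*(c - 1)*(c - 1)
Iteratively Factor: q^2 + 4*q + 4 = (q + 2)*(q + 2)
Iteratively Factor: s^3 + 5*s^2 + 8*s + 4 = (s + 1)*(s^2 + 4*s + 4) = (s + 1)*(s + 2)*(s + 2)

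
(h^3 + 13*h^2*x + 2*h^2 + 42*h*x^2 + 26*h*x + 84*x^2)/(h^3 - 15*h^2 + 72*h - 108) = (h^3 + 13*h^2*x + 2*h^2 + 42*h*x^2 + 26*h*x + 84*x^2)/(h^3 - 15*h^2 + 72*h - 108)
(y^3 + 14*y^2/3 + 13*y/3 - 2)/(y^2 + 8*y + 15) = (3*y^2 + 5*y - 2)/(3*(y + 5))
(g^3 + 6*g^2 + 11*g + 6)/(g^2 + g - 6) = (g^2 + 3*g + 2)/(g - 2)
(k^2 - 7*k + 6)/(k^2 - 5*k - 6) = (k - 1)/(k + 1)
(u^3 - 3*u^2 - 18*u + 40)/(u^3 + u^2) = (u^3 - 3*u^2 - 18*u + 40)/(u^2*(u + 1))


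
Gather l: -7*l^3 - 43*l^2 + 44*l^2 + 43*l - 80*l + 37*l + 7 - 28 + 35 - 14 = -7*l^3 + l^2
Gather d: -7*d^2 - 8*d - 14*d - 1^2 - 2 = -7*d^2 - 22*d - 3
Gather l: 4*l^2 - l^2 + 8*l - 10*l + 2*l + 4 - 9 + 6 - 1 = 3*l^2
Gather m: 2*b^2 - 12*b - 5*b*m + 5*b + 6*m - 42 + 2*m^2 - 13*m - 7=2*b^2 - 7*b + 2*m^2 + m*(-5*b - 7) - 49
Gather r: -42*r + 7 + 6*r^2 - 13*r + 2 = 6*r^2 - 55*r + 9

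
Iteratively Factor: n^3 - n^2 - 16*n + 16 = (n - 4)*(n^2 + 3*n - 4) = (n - 4)*(n + 4)*(n - 1)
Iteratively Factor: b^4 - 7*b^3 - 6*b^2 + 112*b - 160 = (b - 2)*(b^3 - 5*b^2 - 16*b + 80) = (b - 4)*(b - 2)*(b^2 - b - 20) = (b - 4)*(b - 2)*(b + 4)*(b - 5)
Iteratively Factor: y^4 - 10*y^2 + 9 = (y - 3)*(y^3 + 3*y^2 - y - 3) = (y - 3)*(y + 3)*(y^2 - 1) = (y - 3)*(y - 1)*(y + 3)*(y + 1)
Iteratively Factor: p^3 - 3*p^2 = (p)*(p^2 - 3*p) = p^2*(p - 3)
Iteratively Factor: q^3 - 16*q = (q - 4)*(q^2 + 4*q) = q*(q - 4)*(q + 4)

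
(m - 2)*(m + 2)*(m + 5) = m^3 + 5*m^2 - 4*m - 20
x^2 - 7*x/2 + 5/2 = (x - 5/2)*(x - 1)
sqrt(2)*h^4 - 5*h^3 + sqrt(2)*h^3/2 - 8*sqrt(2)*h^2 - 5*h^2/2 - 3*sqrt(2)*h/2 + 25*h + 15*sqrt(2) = (h - 2)*(h + 5/2)*(h - 3*sqrt(2))*(sqrt(2)*h + 1)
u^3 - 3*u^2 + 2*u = u*(u - 2)*(u - 1)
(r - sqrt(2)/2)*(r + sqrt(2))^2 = r^3 + 3*sqrt(2)*r^2/2 - sqrt(2)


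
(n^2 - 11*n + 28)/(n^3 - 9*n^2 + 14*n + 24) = (n - 7)/(n^2 - 5*n - 6)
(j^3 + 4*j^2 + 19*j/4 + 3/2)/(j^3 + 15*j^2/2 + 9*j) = (j^2 + 5*j/2 + 1)/(j*(j + 6))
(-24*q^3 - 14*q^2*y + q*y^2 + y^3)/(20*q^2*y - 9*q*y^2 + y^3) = (6*q^2 + 5*q*y + y^2)/(y*(-5*q + y))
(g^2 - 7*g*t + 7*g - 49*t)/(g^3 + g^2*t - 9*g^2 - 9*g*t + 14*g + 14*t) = (g^2 - 7*g*t + 7*g - 49*t)/(g^3 + g^2*t - 9*g^2 - 9*g*t + 14*g + 14*t)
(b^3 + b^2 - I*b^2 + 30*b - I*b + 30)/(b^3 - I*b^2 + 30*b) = (b + 1)/b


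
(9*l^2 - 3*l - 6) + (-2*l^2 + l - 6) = 7*l^2 - 2*l - 12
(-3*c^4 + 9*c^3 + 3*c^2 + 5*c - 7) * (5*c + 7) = -15*c^5 + 24*c^4 + 78*c^3 + 46*c^2 - 49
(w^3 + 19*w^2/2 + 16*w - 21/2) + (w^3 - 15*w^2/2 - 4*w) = 2*w^3 + 2*w^2 + 12*w - 21/2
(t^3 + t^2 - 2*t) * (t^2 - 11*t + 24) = t^5 - 10*t^4 + 11*t^3 + 46*t^2 - 48*t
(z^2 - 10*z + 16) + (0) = z^2 - 10*z + 16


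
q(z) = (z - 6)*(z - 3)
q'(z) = 2*z - 9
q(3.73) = -1.66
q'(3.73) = -1.54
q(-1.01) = 28.11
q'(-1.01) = -11.02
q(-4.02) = 70.34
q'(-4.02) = -17.04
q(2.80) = 0.64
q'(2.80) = -3.40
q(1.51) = 6.69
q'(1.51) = -5.98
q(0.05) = 17.55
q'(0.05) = -8.90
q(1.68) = 5.70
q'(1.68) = -5.64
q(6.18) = 0.57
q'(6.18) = 3.36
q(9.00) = 18.00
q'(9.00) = 9.00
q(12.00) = 54.00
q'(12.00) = 15.00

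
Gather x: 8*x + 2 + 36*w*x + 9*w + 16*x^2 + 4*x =9*w + 16*x^2 + x*(36*w + 12) + 2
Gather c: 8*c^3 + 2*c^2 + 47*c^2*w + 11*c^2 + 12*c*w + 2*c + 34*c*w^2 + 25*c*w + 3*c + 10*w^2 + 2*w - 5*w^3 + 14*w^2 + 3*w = 8*c^3 + c^2*(47*w + 13) + c*(34*w^2 + 37*w + 5) - 5*w^3 + 24*w^2 + 5*w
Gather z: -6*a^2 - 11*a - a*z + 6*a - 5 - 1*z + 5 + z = -6*a^2 - a*z - 5*a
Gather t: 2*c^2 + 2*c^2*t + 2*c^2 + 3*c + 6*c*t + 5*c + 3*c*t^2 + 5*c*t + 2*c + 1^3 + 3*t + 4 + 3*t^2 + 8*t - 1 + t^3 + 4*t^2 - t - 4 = 4*c^2 + 10*c + t^3 + t^2*(3*c + 7) + t*(2*c^2 + 11*c + 10)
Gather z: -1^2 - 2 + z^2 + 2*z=z^2 + 2*z - 3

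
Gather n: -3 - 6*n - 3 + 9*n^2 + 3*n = 9*n^2 - 3*n - 6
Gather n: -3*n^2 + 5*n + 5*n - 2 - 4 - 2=-3*n^2 + 10*n - 8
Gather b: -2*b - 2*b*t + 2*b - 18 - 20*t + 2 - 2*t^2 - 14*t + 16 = -2*b*t - 2*t^2 - 34*t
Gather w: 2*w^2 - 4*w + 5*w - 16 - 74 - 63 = 2*w^2 + w - 153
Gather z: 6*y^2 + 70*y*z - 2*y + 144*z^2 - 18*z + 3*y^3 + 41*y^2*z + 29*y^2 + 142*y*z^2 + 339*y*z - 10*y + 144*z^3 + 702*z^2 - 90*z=3*y^3 + 35*y^2 - 12*y + 144*z^3 + z^2*(142*y + 846) + z*(41*y^2 + 409*y - 108)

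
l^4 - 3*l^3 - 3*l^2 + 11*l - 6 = (l - 3)*(l - 1)^2*(l + 2)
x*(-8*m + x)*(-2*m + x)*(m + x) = 16*m^3*x + 6*m^2*x^2 - 9*m*x^3 + x^4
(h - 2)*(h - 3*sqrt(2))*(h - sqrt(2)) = h^3 - 4*sqrt(2)*h^2 - 2*h^2 + 6*h + 8*sqrt(2)*h - 12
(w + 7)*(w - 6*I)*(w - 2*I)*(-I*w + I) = -I*w^4 - 8*w^3 - 6*I*w^3 - 48*w^2 + 19*I*w^2 + 56*w + 72*I*w - 84*I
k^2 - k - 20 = (k - 5)*(k + 4)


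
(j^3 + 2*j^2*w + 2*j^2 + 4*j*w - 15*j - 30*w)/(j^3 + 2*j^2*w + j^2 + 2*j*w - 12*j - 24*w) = (j + 5)/(j + 4)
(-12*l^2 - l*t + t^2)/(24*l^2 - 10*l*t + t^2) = (3*l + t)/(-6*l + t)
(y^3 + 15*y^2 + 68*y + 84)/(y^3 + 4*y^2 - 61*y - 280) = (y^2 + 8*y + 12)/(y^2 - 3*y - 40)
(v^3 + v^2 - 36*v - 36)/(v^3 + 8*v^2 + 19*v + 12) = (v^2 - 36)/(v^2 + 7*v + 12)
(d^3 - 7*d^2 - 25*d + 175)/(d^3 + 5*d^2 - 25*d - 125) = (d - 7)/(d + 5)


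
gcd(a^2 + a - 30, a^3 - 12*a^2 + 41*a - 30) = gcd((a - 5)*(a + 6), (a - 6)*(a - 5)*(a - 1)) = a - 5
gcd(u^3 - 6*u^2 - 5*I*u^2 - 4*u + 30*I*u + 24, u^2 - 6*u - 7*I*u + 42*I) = u - 6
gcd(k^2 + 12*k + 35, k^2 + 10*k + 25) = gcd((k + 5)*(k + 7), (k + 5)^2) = k + 5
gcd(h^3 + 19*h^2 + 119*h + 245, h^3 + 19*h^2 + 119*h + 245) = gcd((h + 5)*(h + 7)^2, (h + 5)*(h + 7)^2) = h^3 + 19*h^2 + 119*h + 245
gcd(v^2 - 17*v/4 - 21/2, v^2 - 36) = v - 6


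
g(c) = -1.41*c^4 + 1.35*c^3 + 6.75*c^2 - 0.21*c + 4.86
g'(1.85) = 2.92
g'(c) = -5.64*c^3 + 4.05*c^2 + 13.5*c - 0.21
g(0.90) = 10.20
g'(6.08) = -1036.04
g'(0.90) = 11.11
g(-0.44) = 6.09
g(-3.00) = -84.42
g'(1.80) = 4.32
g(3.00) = -12.78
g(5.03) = -556.20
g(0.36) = 5.70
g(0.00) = 4.86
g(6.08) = -1370.26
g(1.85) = 19.61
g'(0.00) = -0.21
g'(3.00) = -75.54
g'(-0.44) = -4.89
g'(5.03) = -547.60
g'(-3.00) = 148.02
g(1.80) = 19.42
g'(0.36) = 4.91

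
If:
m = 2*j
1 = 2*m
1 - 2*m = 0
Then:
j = 1/4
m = 1/2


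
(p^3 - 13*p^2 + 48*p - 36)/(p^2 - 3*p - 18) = (p^2 - 7*p + 6)/(p + 3)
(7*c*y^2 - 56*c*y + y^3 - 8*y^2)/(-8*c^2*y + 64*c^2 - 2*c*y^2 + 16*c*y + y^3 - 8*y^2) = y*(7*c + y)/(-8*c^2 - 2*c*y + y^2)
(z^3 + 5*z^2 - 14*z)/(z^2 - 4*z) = (z^2 + 5*z - 14)/(z - 4)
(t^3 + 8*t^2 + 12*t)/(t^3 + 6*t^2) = (t + 2)/t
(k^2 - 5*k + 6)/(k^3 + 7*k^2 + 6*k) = (k^2 - 5*k + 6)/(k*(k^2 + 7*k + 6))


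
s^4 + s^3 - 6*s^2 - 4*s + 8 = (s - 2)*(s - 1)*(s + 2)^2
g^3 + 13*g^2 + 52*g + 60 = (g + 2)*(g + 5)*(g + 6)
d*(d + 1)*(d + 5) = d^3 + 6*d^2 + 5*d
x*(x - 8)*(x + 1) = x^3 - 7*x^2 - 8*x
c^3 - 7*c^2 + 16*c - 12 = (c - 3)*(c - 2)^2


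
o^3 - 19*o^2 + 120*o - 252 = (o - 7)*(o - 6)^2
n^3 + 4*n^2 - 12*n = n*(n - 2)*(n + 6)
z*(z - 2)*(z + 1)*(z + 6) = z^4 + 5*z^3 - 8*z^2 - 12*z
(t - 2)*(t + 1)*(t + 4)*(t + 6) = t^4 + 9*t^3 + 12*t^2 - 44*t - 48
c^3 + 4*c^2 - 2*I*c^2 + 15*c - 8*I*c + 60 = (c + 4)*(c - 5*I)*(c + 3*I)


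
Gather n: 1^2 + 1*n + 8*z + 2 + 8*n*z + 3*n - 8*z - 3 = n*(8*z + 4)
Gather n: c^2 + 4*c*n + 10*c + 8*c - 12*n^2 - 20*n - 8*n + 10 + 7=c^2 + 18*c - 12*n^2 + n*(4*c - 28) + 17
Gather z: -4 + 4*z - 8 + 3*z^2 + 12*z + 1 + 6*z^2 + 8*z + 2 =9*z^2 + 24*z - 9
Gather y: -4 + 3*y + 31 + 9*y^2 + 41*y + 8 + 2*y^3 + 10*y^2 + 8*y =2*y^3 + 19*y^2 + 52*y + 35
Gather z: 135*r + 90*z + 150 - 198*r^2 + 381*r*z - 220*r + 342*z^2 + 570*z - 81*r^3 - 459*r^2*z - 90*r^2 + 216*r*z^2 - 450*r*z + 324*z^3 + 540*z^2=-81*r^3 - 288*r^2 - 85*r + 324*z^3 + z^2*(216*r + 882) + z*(-459*r^2 - 69*r + 660) + 150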